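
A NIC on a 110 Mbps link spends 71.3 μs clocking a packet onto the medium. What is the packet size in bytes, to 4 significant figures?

L = R × t_tx = 110000000 b/s × 7.13e-05 s = 7843 bits.
In bytes: 7843 / 8 = 980.4 bytes.

980.4 bytes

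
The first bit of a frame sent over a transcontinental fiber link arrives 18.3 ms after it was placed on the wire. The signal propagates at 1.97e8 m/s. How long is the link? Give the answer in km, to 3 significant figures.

3610 km

d = s × t_prop = 197000000 × 0.0183 = 3610 km.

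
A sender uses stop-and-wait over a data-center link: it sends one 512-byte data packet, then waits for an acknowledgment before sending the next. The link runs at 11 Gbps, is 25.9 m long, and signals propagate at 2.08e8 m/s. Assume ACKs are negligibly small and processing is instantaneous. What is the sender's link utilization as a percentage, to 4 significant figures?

59.92 %

t_tx = L/R = 4096/11000000000 = 3.72364e-07 s.
t_prop = 25.9/208000000 = 1.24519e-07 s; RTT = 2.49038e-07 s.
Cycle = t_tx + RTT = 6.21402e-07 s.
Utilization = t_tx / cycle = 3.72364e-07/6.21402e-07 = 59.92 %.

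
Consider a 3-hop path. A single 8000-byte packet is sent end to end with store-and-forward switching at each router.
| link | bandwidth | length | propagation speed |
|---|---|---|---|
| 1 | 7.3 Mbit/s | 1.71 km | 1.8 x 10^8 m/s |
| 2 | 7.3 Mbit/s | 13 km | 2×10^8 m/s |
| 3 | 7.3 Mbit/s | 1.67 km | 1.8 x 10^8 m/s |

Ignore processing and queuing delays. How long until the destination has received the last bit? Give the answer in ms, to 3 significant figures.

26.4 ms

L = 8000 × 8 = 64000 bits.
Transmission delay per hop = L/R = 64000/7300000 = 8.76712 ms; 3 hops → 26.3014 ms.
Propagation delays (d/s per hop): 0.0095, 0.065, 0.00927778 ms; sum = 0.0837778 ms.
End-to-end = 26.4 ms.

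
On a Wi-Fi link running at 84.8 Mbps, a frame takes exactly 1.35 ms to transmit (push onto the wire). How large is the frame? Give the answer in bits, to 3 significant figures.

114000 bits

L = R × t_tx = 84800000 b/s × 0.00135 s = 114480 bits.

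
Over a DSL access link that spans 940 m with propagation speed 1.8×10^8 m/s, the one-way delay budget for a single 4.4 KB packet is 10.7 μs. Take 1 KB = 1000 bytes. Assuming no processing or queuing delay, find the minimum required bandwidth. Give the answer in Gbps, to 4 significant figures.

L = 35200 bits.
Propagation delay = 940 / 180000000 = 5.22222 μs.
Transmission budget = 10.7 − 5.22222 = 5.47778 μs.
R ≥ L / t_tx = 35200 bits / 5.47778e-06 s = 6.426 Gbps.

6.426 Gbps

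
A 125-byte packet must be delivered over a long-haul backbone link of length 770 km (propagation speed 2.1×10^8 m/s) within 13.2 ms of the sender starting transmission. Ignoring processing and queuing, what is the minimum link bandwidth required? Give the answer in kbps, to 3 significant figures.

105 kbps

L = 1000 bits.
Propagation delay = 770000 / 210000000 = 3.66667 ms.
Transmission budget = 13.2 − 3.66667 = 9.53333 ms.
R ≥ L / t_tx = 1000 bits / 0.00953333 s = 105 kbps.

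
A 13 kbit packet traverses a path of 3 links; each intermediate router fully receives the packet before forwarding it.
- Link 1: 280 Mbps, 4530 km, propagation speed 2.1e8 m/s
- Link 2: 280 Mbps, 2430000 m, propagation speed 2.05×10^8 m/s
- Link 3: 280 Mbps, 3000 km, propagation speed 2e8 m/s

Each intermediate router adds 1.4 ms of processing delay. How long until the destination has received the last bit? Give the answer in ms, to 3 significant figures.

L = 13000 bits.
Transmission delay per hop = L/R = 13000/280000000 = 0.0464286 ms; 3 hops → 0.139286 ms.
Propagation delays (d/s per hop): 21.5714, 11.8537, 15 ms; sum = 48.4251 ms.
Processing at 2 router(s): 2 × 1.4 ms = 2.8 ms.
End-to-end = 51.4 ms.

51.4 ms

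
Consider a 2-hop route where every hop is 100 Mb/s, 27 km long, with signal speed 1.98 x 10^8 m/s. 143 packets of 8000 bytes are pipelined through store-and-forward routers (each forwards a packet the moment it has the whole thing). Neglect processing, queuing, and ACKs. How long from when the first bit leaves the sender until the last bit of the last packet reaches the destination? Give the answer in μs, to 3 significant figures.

92400 μs

Per-hop transmission t_tx = L/R = 64000/100000000 = 640 μs.
Per-hop propagation t_prop = 27000/198000000 = 136.364 μs.
Pipeline fill: first packet needs 2·t_tx to clear all hops; remaining 142 packets each add one t_tx.
Total = (2+143-1)·t_tx + 2·t_prop = 144·640 + 2·136.364 = 92400 μs.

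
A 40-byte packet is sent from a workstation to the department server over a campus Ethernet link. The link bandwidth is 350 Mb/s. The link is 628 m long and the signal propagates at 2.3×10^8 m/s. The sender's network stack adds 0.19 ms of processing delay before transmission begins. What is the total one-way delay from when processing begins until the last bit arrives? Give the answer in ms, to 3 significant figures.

0.194 ms

L = 40 × 8 = 320 bits.
Transmission delay = L/R = 320 / 350000000 = 0.000914286 ms.
Propagation delay = d/s = 628 m / 2.3e+08 m/s = 0.00273043 ms.
Plus processing delay 0.19 ms = 0.19 ms.
Total = 0.194 ms.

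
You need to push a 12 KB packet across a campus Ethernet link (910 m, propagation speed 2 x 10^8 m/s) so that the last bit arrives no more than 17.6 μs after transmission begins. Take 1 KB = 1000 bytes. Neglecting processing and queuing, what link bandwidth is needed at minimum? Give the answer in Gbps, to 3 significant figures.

L = 96000 bits.
Propagation delay = 910 / 200000000 = 4.55 μs.
Transmission budget = 17.6 − 4.55 = 13.05 μs.
R ≥ L / t_tx = 96000 bits / 1.305e-05 s = 7.36 Gbps.

7.36 Gbps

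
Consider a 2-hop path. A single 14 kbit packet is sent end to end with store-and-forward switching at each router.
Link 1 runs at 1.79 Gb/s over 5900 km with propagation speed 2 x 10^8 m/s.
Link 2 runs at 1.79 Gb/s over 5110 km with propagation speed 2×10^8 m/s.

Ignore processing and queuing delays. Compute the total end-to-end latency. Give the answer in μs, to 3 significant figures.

55100 μs

L = 14000 bits.
Transmission delay per hop = L/R = 14000/1790000000 = 7.82123 μs; 2 hops → 15.6425 μs.
Propagation delays (d/s per hop): 29500, 25550 μs; sum = 55050 μs.
End-to-end = 55100 μs.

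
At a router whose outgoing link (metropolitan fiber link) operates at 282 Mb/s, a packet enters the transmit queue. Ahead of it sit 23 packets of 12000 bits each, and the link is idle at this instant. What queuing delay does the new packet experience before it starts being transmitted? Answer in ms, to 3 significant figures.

Each queued packet: L/R = 12000/282000000 = 0.0425532 ms.
23 queued → 0.978723 ms.
Queuing delay = 0.979 ms.

0.979 ms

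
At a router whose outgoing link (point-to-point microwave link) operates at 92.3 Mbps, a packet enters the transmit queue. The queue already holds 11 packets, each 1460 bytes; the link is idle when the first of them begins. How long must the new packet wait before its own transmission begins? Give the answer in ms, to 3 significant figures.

Each queued packet: L/R = 11680/92300000 = 0.126544 ms.
11 queued → 1.39198 ms.
Queuing delay = 1.39 ms.

1.39 ms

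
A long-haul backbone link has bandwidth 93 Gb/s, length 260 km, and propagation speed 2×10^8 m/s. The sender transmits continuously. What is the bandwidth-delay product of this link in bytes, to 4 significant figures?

Propagation delay = 260000 / 200000000 = 0.0013 s.
BDP = R × t_prop = 93000000000 × 0.0013 = 120900000 bits.
In bytes: 120900000/8 = 15110000 bytes.

15110000 bytes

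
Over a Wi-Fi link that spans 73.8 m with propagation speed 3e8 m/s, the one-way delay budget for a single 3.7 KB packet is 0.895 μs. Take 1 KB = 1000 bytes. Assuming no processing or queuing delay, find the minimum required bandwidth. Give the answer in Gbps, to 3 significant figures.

L = 29600 bits.
Propagation delay = 73.8 / 300000000 = 0.246 μs.
Transmission budget = 0.895 − 0.246 = 0.649 μs.
R ≥ L / t_tx = 29600 bits / 6.49e-07 s = 45.6 Gbps.

45.6 Gbps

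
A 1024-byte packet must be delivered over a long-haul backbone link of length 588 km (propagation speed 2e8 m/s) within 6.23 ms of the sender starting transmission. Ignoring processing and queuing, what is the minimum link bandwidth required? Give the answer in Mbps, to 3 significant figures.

L = 8192 bits.
Propagation delay = 588000 / 200000000 = 2.94 ms.
Transmission budget = 6.23 − 2.94 = 3.29 ms.
R ≥ L / t_tx = 8192 bits / 0.00329 s = 2.49 Mbps.

2.49 Mbps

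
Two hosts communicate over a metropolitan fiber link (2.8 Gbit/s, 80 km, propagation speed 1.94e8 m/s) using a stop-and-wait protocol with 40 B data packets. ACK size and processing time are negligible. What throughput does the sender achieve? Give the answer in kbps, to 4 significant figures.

t_tx = L/R = 320/2800000000 = 1.14286e-07 s.
t_prop = 80000/194000000 = 0.000412371 s; RTT = 0.000824742 s.
Cycle = t_tx + RTT = 0.000824857 s.
Throughput = L / cycle = 320 / 0.000824857 = 387.9 kbps.

387.9 kbps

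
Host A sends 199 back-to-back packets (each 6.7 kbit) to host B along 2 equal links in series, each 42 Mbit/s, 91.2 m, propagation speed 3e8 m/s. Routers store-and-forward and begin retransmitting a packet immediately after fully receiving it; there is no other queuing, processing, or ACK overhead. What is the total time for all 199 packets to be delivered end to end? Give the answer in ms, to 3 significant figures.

Per-hop transmission t_tx = L/R = 6700/42000000 = 0.159524 ms.
Per-hop propagation t_prop = 91.2/300000000 = 0.000304 ms.
Pipeline fill: first packet needs 2·t_tx to clear all hops; remaining 198 packets each add one t_tx.
Total = (2+199-1)·t_tx + 2·t_prop = 200·0.159524 + 2·0.000304 = 31.9 ms.

31.9 ms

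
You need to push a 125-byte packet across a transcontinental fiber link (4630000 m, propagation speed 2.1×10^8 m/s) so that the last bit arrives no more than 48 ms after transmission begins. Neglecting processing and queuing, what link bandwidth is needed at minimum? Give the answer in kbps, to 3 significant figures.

38.5 kbps

L = 1000 bits.
Propagation delay = 4630000 / 210000000 = 22.0476 ms.
Transmission budget = 48 − 22.0476 = 25.9524 ms.
R ≥ L / t_tx = 1000 bits / 0.0259524 s = 38.5 kbps.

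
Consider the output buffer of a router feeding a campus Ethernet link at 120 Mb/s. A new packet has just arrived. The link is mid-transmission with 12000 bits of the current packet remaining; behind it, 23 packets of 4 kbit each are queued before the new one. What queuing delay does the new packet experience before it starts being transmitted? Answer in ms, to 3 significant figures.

Each queued packet: L/R = 4000/120000000 = 0.0333333 ms.
23 queued → 0.766667 ms.
Plus remaining 12000 bits of current packet: 0.1 ms.
Queuing delay = 0.867 ms.

0.867 ms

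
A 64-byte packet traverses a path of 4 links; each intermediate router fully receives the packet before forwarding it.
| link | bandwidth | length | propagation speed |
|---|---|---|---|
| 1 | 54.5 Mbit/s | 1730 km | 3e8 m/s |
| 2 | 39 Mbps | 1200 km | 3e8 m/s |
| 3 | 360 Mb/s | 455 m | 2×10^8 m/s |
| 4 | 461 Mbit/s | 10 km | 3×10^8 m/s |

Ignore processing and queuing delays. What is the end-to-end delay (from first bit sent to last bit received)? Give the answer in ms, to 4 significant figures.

L = 64 × 8 = 512 bits.
Transmission delays (L/R per hop): 0.0093945, 0.0131282, 0.00142222, 0.00111063 ms; sum = 0.0250556 ms.
Propagation delays (d/s per hop): 5.76667, 4, 0.002275, 0.0333333 ms; sum = 9.80228 ms.
End-to-end = 9.827 ms.

9.827 ms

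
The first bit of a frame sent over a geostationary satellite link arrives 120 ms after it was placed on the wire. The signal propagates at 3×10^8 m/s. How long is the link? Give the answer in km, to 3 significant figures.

36000 km

d = s × t_prop = 300000000 × 0.12 = 36000 km.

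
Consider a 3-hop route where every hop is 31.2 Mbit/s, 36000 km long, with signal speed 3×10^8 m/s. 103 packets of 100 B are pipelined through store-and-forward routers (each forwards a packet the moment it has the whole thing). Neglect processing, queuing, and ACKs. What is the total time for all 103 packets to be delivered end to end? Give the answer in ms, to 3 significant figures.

Per-hop transmission t_tx = L/R = 800/31200000 = 0.025641 ms.
Per-hop propagation t_prop = 36000000/300000000 = 120 ms.
Pipeline fill: first packet needs 3·t_tx to clear all hops; remaining 102 packets each add one t_tx.
Total = (3+103-1)·t_tx + 3·t_prop = 105·0.025641 + 3·120 = 363 ms.

363 ms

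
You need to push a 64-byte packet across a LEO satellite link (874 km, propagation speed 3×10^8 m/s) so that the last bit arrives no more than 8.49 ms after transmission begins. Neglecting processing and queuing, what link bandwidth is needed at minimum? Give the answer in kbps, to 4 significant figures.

91.81 kbps

L = 512 bits.
Propagation delay = 874000 / 300000000 = 2.91333 ms.
Transmission budget = 8.49 − 2.91333 = 5.57667 ms.
R ≥ L / t_tx = 512 bits / 0.00557667 s = 91.81 kbps.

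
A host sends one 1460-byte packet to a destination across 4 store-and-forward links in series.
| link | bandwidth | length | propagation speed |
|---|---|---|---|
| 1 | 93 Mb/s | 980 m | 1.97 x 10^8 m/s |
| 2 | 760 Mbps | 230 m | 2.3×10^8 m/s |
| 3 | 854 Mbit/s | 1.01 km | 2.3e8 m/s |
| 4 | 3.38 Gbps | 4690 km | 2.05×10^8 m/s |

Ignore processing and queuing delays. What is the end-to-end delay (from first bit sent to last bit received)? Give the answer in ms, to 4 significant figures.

23.05 ms

L = 1460 × 8 = 11680 bits.
Transmission delays (L/R per hop): 0.125591, 0.0153684, 0.0136768, 0.00345562 ms; sum = 0.158092 ms.
Propagation delays (d/s per hop): 0.00497462, 0.001, 0.0043913, 22.878 ms; sum = 22.8884 ms.
End-to-end = 23.05 ms.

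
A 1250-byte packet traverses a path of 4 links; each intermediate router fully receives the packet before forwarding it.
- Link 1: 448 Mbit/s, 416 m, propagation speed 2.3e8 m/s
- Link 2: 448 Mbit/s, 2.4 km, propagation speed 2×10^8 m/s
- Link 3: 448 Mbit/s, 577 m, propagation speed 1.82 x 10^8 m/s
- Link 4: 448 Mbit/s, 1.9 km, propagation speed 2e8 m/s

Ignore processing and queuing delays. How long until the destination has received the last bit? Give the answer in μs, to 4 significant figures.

115.8 μs

L = 1250 × 8 = 10000 bits.
Transmission delay per hop = L/R = 10000/448000000 = 22.3214 μs; 4 hops → 89.2857 μs.
Propagation delays (d/s per hop): 1.8087, 12, 3.17033, 9.5 μs; sum = 26.479 μs.
End-to-end = 115.8 μs.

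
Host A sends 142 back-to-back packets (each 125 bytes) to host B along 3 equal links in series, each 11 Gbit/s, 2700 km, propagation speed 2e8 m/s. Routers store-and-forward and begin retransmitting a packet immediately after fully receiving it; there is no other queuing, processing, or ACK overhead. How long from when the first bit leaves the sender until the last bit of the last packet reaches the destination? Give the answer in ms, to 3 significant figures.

40.5 ms

Per-hop transmission t_tx = L/R = 1000/11000000000 = 9.09091e-05 ms.
Per-hop propagation t_prop = 2700000/200000000 = 13.5 ms.
Pipeline fill: first packet needs 3·t_tx to clear all hops; remaining 141 packets each add one t_tx.
Total = (3+142-1)·t_tx + 3·t_prop = 144·9.09091e-05 + 3·13.5 = 40.5 ms.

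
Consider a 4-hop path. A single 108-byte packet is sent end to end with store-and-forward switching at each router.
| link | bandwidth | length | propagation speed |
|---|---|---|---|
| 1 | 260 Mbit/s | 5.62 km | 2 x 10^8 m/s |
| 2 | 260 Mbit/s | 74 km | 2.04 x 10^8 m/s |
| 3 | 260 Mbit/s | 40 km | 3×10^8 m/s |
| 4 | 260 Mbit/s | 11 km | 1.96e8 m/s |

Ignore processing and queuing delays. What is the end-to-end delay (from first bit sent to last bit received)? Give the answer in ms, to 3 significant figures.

0.594 ms

L = 108 × 8 = 864 bits.
Transmission delay per hop = L/R = 864/260000000 = 0.00332308 ms; 4 hops → 0.0132923 ms.
Propagation delays (d/s per hop): 0.0281, 0.362745, 0.133333, 0.0561224 ms; sum = 0.580301 ms.
End-to-end = 0.594 ms.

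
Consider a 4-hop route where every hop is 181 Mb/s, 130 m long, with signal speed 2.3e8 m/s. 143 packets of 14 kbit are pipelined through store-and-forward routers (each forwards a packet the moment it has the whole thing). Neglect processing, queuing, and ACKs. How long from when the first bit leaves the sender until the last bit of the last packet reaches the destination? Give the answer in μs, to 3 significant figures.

Per-hop transmission t_tx = L/R = 14000/181000000 = 77.3481 μs.
Per-hop propagation t_prop = 130/2.3e+08 = 0.565217 μs.
Pipeline fill: first packet needs 4·t_tx to clear all hops; remaining 142 packets each add one t_tx.
Total = (4+143-1)·t_tx + 4·t_prop = 146·77.3481 + 4·0.565217 = 11300 μs.

11300 μs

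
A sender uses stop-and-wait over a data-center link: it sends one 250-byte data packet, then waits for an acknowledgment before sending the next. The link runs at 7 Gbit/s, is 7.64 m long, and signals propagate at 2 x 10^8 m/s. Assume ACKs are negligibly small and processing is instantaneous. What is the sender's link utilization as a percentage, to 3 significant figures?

78.9 %

t_tx = L/R = 2000/7000000000 = 2.85714e-07 s.
t_prop = 7.64/200000000 = 3.82e-08 s; RTT = 7.64e-08 s.
Cycle = t_tx + RTT = 3.62114e-07 s.
Utilization = t_tx / cycle = 2.85714e-07/3.62114e-07 = 78.9 %.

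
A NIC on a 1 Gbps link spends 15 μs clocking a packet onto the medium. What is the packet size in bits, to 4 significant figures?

L = R × t_tx = 1000000000 b/s × 1.5e-05 s = 15000 bits.

15000 bits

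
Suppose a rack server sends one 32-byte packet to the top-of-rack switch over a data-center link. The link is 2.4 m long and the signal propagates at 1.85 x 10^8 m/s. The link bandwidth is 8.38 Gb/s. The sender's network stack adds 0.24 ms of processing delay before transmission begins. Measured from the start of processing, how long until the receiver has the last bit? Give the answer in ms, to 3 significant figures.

L = 32 × 8 = 256 bits.
Transmission delay = L/R = 256 / 8.38e+09 = 3.05489e-05 ms.
Propagation delay = d/s = 2.4 m / 185000000 m/s = 1.2973e-05 ms.
Plus processing delay 0.24 ms = 0.24 ms.
Total = 0.240 ms.

0.240 ms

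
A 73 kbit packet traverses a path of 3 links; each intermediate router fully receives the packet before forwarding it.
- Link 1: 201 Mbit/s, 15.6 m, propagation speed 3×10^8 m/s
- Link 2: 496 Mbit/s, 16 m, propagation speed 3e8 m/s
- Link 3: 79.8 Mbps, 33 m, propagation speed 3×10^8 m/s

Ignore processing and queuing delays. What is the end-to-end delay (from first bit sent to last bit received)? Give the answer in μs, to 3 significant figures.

L = 73000 bits.
Transmission delays (L/R per hop): 363.184, 147.177, 914.787 μs; sum = 1425.15 μs.
Propagation delays (d/s per hop): 0.052, 0.0533333, 0.11 μs; sum = 0.215333 μs.
End-to-end = 1430 μs.

1430 μs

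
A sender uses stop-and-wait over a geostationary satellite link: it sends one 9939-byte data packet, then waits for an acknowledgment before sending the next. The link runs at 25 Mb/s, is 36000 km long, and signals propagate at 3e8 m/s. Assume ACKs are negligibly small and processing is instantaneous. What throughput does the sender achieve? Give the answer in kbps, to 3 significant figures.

t_tx = L/R = 79512/25000000 = 0.00318048 s.
t_prop = 36000000/300000000 = 0.12 s; RTT = 0.24 s.
Cycle = t_tx + RTT = 0.24318 s.
Throughput = L / cycle = 79512 / 0.24318 = 327 kbps.

327 kbps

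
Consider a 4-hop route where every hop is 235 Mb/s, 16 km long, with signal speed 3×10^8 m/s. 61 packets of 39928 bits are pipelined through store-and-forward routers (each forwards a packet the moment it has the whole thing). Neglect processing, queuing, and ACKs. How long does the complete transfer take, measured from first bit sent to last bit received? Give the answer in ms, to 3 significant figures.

Per-hop transmission t_tx = L/R = 39928/235000000 = 0.169906 ms.
Per-hop propagation t_prop = 16000/300000000 = 0.0533333 ms.
Pipeline fill: first packet needs 4·t_tx to clear all hops; remaining 60 packets each add one t_tx.
Total = (4+61-1)·t_tx + 4·t_prop = 64·0.169906 + 4·0.0533333 = 11.1 ms.

11.1 ms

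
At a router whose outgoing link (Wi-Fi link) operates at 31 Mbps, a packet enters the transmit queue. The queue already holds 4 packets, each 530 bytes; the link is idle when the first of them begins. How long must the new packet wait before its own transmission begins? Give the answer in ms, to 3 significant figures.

Each queued packet: L/R = 4240/31000000 = 0.136774 ms.
4 queued → 0.547097 ms.
Queuing delay = 0.547 ms.

0.547 ms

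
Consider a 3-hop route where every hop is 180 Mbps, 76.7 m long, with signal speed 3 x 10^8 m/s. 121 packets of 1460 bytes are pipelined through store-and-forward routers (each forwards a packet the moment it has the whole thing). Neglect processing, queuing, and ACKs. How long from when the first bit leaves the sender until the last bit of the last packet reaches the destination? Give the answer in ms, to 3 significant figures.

7.98 ms

Per-hop transmission t_tx = L/R = 11680/180000000 = 0.0648889 ms.
Per-hop propagation t_prop = 76.7/300000000 = 0.000255667 ms.
Pipeline fill: first packet needs 3·t_tx to clear all hops; remaining 120 packets each add one t_tx.
Total = (3+121-1)·t_tx + 3·t_prop = 123·0.0648889 + 3·0.000255667 = 7.98 ms.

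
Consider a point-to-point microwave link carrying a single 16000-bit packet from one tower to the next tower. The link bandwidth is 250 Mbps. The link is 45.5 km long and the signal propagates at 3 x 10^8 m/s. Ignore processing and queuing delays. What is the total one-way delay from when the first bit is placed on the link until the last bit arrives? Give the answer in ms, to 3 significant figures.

Transmission delay = L/R = 16000 / 250000000 = 0.064 ms.
Propagation delay = d/s = 45500 m / 300000000 m/s = 0.151667 ms.
Total = 0.216 ms.

0.216 ms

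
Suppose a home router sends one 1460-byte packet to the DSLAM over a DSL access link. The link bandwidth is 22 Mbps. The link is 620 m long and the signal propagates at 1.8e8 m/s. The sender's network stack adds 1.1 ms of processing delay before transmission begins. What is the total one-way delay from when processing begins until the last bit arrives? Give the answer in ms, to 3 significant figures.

L = 1460 × 8 = 11680 bits.
Transmission delay = L/R = 11680 / 22000000 = 0.530909 ms.
Propagation delay = d/s = 620 m / 180000000 m/s = 0.00344444 ms.
Plus processing delay 1.1 ms = 1.1 ms.
Total = 1.63 ms.

1.63 ms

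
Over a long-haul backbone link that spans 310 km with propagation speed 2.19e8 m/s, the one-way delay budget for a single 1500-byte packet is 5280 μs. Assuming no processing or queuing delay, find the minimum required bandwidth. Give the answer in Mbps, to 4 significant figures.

L = 12000 bits.
Propagation delay = 310000 / 219000000 = 1415.53 μs.
Transmission budget = 5280 − 1415.53 = 3864.47 μs.
R ≥ L / t_tx = 12000 bits / 0.00386447 s = 3.105 Mbps.

3.105 Mbps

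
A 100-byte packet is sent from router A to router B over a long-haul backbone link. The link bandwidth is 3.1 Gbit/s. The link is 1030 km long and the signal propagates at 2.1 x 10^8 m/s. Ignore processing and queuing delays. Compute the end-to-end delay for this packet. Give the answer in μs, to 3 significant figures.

4910 μs

L = 100 × 8 = 800 bits.
Transmission delay = L/R = 800 / 3100000000 = 0.258065 μs.
Propagation delay = d/s = 1030000 m / 210000000 m/s = 4904.76 μs.
Total = 4910 μs.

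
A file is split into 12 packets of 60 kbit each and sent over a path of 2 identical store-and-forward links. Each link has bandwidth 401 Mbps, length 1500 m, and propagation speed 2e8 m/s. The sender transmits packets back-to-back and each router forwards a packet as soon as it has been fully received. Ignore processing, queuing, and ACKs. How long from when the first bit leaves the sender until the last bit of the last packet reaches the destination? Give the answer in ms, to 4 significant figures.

Per-hop transmission t_tx = L/R = 60000/401000000 = 0.149626 ms.
Per-hop propagation t_prop = 1500/200000000 = 0.0075 ms.
Pipeline fill: first packet needs 2·t_tx to clear all hops; remaining 11 packets each add one t_tx.
Total = (2+12-1)·t_tx + 2·t_prop = 13·0.149626 + 2·0.0075 = 1.960 ms.

1.960 ms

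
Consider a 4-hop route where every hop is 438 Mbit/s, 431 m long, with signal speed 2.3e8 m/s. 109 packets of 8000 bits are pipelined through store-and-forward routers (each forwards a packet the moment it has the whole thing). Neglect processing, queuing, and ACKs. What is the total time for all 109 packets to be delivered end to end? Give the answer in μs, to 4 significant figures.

2053 μs

Per-hop transmission t_tx = L/R = 8000/438000000 = 18.2648 μs.
Per-hop propagation t_prop = 431/2.3e+08 = 1.87391 μs.
Pipeline fill: first packet needs 4·t_tx to clear all hops; remaining 108 packets each add one t_tx.
Total = (4+109-1)·t_tx + 4·t_prop = 112·18.2648 + 4·1.87391 = 2053 μs.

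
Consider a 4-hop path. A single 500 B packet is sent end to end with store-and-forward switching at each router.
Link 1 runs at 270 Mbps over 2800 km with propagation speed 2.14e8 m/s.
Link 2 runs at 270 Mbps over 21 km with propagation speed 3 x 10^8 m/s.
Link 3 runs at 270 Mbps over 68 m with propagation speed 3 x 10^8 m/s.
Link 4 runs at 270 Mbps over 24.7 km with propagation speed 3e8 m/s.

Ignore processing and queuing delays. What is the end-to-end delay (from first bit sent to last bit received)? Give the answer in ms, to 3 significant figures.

13.3 ms

L = 500 × 8 = 4000 bits.
Transmission delay per hop = L/R = 4000/270000000 = 0.0148148 ms; 4 hops → 0.0592593 ms.
Propagation delays (d/s per hop): 13.0841, 0.07, 0.000226667, 0.0823333 ms; sum = 13.2367 ms.
End-to-end = 13.3 ms.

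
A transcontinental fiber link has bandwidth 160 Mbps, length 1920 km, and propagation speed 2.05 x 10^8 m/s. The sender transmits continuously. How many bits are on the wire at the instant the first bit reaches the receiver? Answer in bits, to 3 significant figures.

Propagation delay = 1920000 / 2.05e+08 = 0.00936585 s.
BDP = R × t_prop = 160000000 × 0.00936585 = 1498540 bits.

1500000 bits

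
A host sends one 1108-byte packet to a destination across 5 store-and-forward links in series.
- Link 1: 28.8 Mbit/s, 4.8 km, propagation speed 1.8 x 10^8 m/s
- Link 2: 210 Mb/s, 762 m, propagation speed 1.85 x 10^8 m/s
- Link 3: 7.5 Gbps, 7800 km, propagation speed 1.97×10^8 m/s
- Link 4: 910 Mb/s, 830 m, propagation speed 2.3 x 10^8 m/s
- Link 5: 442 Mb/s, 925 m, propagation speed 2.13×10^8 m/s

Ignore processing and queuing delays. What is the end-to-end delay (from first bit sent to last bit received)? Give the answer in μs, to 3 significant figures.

40000 μs

L = 1108 × 8 = 8864 bits.
Transmission delays (L/R per hop): 307.778, 42.2095, 1.18187, 9.74066, 20.0543 μs; sum = 380.964 μs.
Propagation delays (d/s per hop): 26.6667, 4.11892, 39593.9, 3.6087, 4.34272 μs; sum = 39632.6 μs.
End-to-end = 40000 μs.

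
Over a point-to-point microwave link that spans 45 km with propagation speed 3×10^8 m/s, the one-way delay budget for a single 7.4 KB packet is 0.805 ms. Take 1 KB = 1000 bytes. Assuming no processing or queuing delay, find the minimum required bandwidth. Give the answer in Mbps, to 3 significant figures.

L = 59200 bits.
Propagation delay = 45000 / 300000000 = 0.15 ms.
Transmission budget = 0.805 − 0.15 = 0.655 ms.
R ≥ L / t_tx = 59200 bits / 0.000655 s = 90.4 Mbps.

90.4 Mbps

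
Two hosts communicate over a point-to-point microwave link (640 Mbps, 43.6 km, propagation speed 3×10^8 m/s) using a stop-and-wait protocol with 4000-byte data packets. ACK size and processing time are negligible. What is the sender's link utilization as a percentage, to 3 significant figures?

t_tx = L/R = 32000/640000000 = 5e-05 s.
t_prop = 43600/300000000 = 0.000145333 s; RTT = 0.000290667 s.
Cycle = t_tx + RTT = 0.000340667 s.
Utilization = t_tx / cycle = 5e-05/0.000340667 = 14.7 %.

14.7 %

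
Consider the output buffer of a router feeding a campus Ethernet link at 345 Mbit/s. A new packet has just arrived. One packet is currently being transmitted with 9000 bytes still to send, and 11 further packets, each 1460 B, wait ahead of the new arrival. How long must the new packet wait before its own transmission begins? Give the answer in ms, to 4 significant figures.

0.5811 ms

Each queued packet: L/R = 11680/345000000 = 0.0338551 ms.
11 queued → 0.372406 ms.
Plus remaining 72000 bits of current packet: 0.208696 ms.
Queuing delay = 0.5811 ms.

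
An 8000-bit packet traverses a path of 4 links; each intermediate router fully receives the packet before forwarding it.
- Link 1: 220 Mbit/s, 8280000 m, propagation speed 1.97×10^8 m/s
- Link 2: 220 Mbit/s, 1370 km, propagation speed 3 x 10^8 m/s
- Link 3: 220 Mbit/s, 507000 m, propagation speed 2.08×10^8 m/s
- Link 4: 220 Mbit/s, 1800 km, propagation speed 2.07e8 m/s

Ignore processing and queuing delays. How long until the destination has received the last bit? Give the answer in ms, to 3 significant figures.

Transmission delay per hop = L/R = 8000/220000000 = 0.0363636 ms; 4 hops → 0.145455 ms.
Propagation delays (d/s per hop): 42.0305, 4.56667, 2.4375, 8.69565 ms; sum = 57.7303 ms.
End-to-end = 57.9 ms.

57.9 ms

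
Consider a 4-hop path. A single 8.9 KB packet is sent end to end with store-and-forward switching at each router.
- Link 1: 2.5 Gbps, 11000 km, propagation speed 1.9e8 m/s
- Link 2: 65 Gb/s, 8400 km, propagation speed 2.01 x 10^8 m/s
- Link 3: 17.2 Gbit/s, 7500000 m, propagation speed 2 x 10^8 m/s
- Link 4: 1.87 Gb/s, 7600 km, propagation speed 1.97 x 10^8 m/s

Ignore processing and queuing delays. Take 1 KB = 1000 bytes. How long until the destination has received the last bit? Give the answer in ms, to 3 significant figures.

L = 71200 bits.
Transmission delays (L/R per hop): 0.02848, 0.00109538, 0.00413953, 0.0380749 ms; sum = 0.0717898 ms.
Propagation delays (d/s per hop): 57.8947, 41.791, 37.5, 38.5787 ms; sum = 175.764 ms.
End-to-end = 176 ms.

176 ms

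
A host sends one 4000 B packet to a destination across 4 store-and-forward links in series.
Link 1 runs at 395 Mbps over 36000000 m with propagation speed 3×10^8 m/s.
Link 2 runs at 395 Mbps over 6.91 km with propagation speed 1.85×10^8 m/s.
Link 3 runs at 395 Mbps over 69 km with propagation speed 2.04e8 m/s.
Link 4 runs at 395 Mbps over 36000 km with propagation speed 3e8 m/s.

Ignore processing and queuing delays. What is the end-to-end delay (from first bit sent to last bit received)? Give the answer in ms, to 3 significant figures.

L = 4000 × 8 = 32000 bits.
Transmission delay per hop = L/R = 32000/395000000 = 0.0810127 ms; 4 hops → 0.324051 ms.
Propagation delays (d/s per hop): 120, 0.0373514, 0.338235, 120 ms; sum = 240.376 ms.
End-to-end = 241 ms.

241 ms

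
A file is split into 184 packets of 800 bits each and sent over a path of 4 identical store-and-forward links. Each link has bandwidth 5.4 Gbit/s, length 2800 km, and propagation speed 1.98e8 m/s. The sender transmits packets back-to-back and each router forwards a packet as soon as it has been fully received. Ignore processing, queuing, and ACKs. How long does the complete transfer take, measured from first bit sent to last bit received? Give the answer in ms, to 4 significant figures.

Per-hop transmission t_tx = L/R = 800/5400000000 = 0.000148148 ms.
Per-hop propagation t_prop = 2800000/198000000 = 14.1414 ms.
Pipeline fill: first packet needs 4·t_tx to clear all hops; remaining 183 packets each add one t_tx.
Total = (4+184-1)·t_tx + 4·t_prop = 187·0.000148148 + 4·14.1414 = 56.59 ms.

56.59 ms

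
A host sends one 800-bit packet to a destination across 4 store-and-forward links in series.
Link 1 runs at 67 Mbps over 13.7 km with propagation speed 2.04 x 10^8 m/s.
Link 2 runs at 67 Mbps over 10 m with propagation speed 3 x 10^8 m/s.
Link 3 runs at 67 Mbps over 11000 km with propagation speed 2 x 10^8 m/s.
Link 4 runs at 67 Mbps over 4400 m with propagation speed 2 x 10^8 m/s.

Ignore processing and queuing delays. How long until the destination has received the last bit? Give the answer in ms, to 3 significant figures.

55.1 ms

Transmission delay per hop = L/R = 800/67000000 = 0.0119403 ms; 4 hops → 0.0477612 ms.
Propagation delays (d/s per hop): 0.0671569, 3.33333e-05, 55, 0.022 ms; sum = 55.0892 ms.
End-to-end = 55.1 ms.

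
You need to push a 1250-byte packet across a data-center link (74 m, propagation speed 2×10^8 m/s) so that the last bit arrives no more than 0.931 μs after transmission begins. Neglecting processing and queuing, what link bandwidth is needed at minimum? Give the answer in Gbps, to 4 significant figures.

17.83 Gbps

L = 10000 bits.
Propagation delay = 74 / 200000000 = 0.37 μs.
Transmission budget = 0.931 − 0.37 = 0.561 μs.
R ≥ L / t_tx = 10000 bits / 5.61e-07 s = 17.83 Gbps.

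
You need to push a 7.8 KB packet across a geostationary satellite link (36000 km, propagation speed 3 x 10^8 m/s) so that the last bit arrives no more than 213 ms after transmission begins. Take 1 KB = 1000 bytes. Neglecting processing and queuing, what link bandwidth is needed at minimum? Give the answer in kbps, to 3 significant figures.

671 kbps

L = 62400 bits.
Propagation delay = 36000000 / 300000000 = 120 ms.
Transmission budget = 213 − 120 = 93 ms.
R ≥ L / t_tx = 62400 bits / 0.093 s = 671 kbps.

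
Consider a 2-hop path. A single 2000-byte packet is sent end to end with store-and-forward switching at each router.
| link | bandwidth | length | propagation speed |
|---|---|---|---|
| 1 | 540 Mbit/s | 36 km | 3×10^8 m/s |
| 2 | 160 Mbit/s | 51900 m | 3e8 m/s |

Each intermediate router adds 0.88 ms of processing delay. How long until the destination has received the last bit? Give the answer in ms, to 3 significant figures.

L = 2000 × 8 = 16000 bits.
Transmission delays (L/R per hop): 0.0296296, 0.1 ms; sum = 0.12963 ms.
Propagation delays (d/s per hop): 0.12, 0.173 ms; sum = 0.293 ms.
Processing at 1 router(s): 1 × 0.88 ms = 0.88 ms.
End-to-end = 1.30 ms.

1.30 ms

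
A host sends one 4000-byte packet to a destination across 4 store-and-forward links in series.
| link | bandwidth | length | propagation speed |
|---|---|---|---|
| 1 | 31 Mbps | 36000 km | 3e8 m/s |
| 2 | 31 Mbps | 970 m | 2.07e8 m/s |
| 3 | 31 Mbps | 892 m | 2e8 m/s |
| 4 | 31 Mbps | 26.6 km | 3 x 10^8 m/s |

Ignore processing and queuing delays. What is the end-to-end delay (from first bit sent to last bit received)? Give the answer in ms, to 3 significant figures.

124 ms

L = 4000 × 8 = 32000 bits.
Transmission delay per hop = L/R = 32000/31000000 = 1.03226 ms; 4 hops → 4.12903 ms.
Propagation delays (d/s per hop): 120, 0.00468599, 0.00446, 0.0886667 ms; sum = 120.098 ms.
End-to-end = 124 ms.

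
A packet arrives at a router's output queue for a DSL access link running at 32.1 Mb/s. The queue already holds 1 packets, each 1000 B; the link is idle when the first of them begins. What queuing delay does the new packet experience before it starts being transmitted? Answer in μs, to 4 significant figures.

Each queued packet: L/R = 8000/32100000 = 249.221 μs.
1 queued → 249.221 μs.
Queuing delay = 249.2 μs.

249.2 μs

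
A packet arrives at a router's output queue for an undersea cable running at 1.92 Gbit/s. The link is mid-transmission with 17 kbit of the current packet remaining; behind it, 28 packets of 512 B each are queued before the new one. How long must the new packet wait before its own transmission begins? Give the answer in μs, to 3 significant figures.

68.6 μs

Each queued packet: L/R = 4096/1920000000 = 2.13333 μs.
28 queued → 59.7333 μs.
Plus remaining 17000 bits of current packet: 8.85417 μs.
Queuing delay = 68.6 μs.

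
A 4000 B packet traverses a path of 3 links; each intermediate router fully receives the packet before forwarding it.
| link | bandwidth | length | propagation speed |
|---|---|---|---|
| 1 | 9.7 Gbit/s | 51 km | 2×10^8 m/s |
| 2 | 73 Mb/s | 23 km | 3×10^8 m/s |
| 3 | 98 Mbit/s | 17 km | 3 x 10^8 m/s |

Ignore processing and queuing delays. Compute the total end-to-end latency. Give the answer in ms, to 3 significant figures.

1.16 ms

L = 4000 × 8 = 32000 bits.
Transmission delays (L/R per hop): 0.00329897, 0.438356, 0.326531 ms; sum = 0.768186 ms.
Propagation delays (d/s per hop): 0.255, 0.0766667, 0.0566667 ms; sum = 0.388333 ms.
End-to-end = 1.16 ms.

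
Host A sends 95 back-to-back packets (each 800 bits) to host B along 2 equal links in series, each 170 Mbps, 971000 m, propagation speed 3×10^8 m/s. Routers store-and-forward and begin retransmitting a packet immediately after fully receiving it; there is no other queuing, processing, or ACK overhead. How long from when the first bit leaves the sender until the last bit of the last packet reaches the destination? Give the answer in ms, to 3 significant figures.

Per-hop transmission t_tx = L/R = 800/170000000 = 0.00470588 ms.
Per-hop propagation t_prop = 971000/300000000 = 3.23667 ms.
Pipeline fill: first packet needs 2·t_tx to clear all hops; remaining 94 packets each add one t_tx.
Total = (2+95-1)·t_tx + 2·t_prop = 96·0.00470588 + 2·3.23667 = 6.93 ms.

6.93 ms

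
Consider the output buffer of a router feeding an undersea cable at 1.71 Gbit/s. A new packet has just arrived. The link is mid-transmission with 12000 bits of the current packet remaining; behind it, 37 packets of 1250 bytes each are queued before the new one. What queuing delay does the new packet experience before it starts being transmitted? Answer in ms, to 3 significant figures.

Each queued packet: L/R = 10000/1710000000 = 0.00584795 ms.
37 queued → 0.216374 ms.
Plus remaining 12000 bits of current packet: 0.00701754 ms.
Queuing delay = 0.223 ms.

0.223 ms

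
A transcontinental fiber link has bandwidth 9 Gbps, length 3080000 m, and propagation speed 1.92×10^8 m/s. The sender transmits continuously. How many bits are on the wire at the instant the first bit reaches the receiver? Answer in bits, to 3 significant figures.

144000000 bits

Propagation delay = 3080000 / 192000000 = 0.0160417 s.
BDP = R × t_prop = 9000000000 × 0.0160417 = 144375000 bits.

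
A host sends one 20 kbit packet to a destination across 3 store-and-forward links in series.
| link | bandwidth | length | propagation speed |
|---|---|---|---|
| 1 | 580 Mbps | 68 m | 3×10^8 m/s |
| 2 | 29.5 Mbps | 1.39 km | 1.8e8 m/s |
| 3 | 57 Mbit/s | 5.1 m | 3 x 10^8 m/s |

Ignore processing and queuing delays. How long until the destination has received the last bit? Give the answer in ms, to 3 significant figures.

1.07 ms

L = 20000 bits.
Transmission delays (L/R per hop): 0.0344828, 0.677966, 0.350877 ms; sum = 1.06333 ms.
Propagation delays (d/s per hop): 0.000226667, 0.00772222, 1.7e-05 ms; sum = 0.00796589 ms.
End-to-end = 1.07 ms.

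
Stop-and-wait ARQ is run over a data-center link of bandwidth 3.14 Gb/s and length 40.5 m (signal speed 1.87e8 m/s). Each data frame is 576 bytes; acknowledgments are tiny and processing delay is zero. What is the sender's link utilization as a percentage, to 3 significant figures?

t_tx = L/R = 4608/3140000000 = 1.46752e-06 s.
t_prop = 40.5/187000000 = 2.16578e-07 s; RTT = 4.33155e-07 s.
Cycle = t_tx + RTT = 1.90067e-06 s.
Utilization = t_tx / cycle = 1.46752e-06/1.90067e-06 = 77.2 %.

77.2 %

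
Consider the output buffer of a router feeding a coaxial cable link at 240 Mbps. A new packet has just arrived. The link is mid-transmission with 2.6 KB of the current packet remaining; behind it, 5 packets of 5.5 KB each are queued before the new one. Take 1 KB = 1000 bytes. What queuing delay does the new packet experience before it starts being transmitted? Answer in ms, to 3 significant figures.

Each queued packet: L/R = 44000/240000000 = 0.183333 ms.
5 queued → 0.916667 ms.
Plus remaining 20800 bits of current packet: 0.0866667 ms.
Queuing delay = 1.00 ms.

1.00 ms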